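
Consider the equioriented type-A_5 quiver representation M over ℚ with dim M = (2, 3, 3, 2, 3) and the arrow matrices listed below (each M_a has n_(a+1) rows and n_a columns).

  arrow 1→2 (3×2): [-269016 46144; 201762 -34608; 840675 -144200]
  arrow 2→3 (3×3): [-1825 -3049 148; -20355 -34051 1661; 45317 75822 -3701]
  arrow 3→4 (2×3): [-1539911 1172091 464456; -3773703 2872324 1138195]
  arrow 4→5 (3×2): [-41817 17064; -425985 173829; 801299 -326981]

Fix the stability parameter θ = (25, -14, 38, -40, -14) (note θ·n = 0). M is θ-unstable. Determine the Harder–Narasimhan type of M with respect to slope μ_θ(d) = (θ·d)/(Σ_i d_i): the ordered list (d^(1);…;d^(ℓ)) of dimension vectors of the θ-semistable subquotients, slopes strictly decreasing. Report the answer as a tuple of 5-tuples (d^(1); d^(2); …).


Via rank(M_{q-1}∘⋯∘M_p): M ≅ I[1,1], I[1,5], I[2,3], I[2,5], I[5,5].
μ_θ-semistable layers: μ^(1)=38; μ^(2)=25; μ^(3)=-1; μ^(4)=-16/3; μ^(5)=-14

((0, 0, 1, 0, 0); (1, 0, 0, 0, 0); (1, 1, 1, 1, 1); (0, 0, 1, 1, 1); (0, 2, 0, 0, 1))


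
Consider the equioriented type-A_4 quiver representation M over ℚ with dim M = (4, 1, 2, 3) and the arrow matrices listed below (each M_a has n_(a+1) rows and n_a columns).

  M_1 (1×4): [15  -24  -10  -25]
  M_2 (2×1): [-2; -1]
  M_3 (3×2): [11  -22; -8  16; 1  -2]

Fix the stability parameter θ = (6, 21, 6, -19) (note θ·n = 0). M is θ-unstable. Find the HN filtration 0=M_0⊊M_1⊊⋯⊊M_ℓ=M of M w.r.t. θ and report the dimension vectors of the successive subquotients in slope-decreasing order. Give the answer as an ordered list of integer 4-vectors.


Interval decomposition of M: I[1,1]^3, I[1,3], I[3,4], I[4,4]^2.
HN type (ℓ=4): μ^(1)=27/2; μ^(2)=6; μ^(3)=-13/2; μ^(4)=-19

((0, 1, 1, 0); (4, 0, 0, 0); (0, 0, 1, 1); (0, 0, 0, 2))


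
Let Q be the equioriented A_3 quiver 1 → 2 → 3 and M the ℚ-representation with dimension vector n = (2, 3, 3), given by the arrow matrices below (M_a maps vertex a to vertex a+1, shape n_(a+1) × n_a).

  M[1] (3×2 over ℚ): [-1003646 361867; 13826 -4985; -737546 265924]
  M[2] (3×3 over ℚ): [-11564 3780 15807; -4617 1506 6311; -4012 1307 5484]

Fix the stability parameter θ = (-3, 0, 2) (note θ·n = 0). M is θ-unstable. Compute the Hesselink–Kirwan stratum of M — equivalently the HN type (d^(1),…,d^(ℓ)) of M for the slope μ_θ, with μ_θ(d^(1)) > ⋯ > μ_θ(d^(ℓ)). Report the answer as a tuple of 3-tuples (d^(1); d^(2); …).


Interval decomposition of M: I[1,3]^2, I[2,3].
HN type (ℓ=3): μ^(1)=2; μ^(2)=0; μ^(3)=-3

((0, 0, 3); (0, 3, 0); (2, 0, 0))


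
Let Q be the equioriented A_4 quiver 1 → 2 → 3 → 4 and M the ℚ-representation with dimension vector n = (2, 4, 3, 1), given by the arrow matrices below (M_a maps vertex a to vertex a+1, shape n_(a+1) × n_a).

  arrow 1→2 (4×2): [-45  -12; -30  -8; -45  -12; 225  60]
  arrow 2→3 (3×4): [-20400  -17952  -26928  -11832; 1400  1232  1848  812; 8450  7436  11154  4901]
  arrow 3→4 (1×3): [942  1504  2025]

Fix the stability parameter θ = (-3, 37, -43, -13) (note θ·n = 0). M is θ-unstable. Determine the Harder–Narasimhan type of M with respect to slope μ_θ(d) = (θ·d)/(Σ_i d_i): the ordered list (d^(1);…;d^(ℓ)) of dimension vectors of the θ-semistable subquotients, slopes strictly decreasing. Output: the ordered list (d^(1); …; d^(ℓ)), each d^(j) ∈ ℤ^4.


Via rank(M_{q-1}∘⋯∘M_p): M ≅ I[1,1], I[1,4], I[2,2]^3, I[3,3]^2.
μ_θ-semistable layers: μ^(1)=37; μ^(2)=-3; μ^(3)=-11/2; μ^(4)=-43

((0, 3, 0, 0); (1, 0, 0, 0); (1, 1, 1, 1); (0, 0, 2, 0))


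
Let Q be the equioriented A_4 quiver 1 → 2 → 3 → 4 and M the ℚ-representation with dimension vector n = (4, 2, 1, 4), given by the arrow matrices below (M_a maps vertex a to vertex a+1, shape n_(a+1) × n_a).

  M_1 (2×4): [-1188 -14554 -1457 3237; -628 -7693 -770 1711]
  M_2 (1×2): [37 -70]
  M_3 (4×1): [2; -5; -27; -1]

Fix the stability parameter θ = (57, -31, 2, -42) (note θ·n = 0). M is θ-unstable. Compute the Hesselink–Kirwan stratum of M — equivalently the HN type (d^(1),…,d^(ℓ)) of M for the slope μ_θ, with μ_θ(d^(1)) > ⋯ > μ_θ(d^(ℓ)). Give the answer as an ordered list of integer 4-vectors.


Interval decomposition of M: I[1,1]^2, I[1,2], I[1,4], I[4,4]^3.
HN type (ℓ=4): μ^(1)=57; μ^(2)=13; μ^(3)=-7/2; μ^(4)=-42

((2, 0, 0, 0); (1, 1, 0, 0); (1, 1, 1, 1); (0, 0, 0, 3))


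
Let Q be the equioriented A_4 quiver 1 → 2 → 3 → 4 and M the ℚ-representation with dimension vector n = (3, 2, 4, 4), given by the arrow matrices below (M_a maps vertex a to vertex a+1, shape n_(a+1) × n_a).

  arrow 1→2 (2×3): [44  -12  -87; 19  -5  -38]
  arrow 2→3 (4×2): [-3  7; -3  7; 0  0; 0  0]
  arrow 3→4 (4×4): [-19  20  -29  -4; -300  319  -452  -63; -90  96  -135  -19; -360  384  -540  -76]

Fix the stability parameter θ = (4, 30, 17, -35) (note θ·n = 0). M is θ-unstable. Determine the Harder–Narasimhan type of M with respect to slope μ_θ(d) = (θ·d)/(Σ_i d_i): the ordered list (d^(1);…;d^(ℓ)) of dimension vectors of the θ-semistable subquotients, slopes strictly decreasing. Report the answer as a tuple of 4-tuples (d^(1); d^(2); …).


Interval decomposition of M: I[1,1], I[1,2], I[1,4], I[3,3], I[3,4]^2, I[4,4].
HN type (ℓ=5): μ^(1)=30; μ^(2)=17; μ^(3)=4; μ^(4)=-9; μ^(5)=-35

((0, 1, 0, 0); (0, 0, 1, 0); (3, 1, 1, 1); (0, 0, 2, 2); (0, 0, 0, 1))


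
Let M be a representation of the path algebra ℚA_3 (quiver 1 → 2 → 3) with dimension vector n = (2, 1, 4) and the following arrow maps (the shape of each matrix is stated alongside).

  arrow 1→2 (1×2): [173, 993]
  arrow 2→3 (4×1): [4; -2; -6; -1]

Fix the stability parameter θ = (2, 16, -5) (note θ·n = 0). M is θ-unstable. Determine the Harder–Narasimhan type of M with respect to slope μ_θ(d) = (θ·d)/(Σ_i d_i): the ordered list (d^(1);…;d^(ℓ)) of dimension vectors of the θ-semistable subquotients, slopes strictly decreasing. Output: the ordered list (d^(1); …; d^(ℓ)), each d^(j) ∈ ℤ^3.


Interval decomposition of M: I[1,1], I[1,3], I[3,3]^3.
HN type (ℓ=3): μ^(1)=11/2; μ^(2)=2; μ^(3)=-5

((0, 1, 1); (2, 0, 0); (0, 0, 3))


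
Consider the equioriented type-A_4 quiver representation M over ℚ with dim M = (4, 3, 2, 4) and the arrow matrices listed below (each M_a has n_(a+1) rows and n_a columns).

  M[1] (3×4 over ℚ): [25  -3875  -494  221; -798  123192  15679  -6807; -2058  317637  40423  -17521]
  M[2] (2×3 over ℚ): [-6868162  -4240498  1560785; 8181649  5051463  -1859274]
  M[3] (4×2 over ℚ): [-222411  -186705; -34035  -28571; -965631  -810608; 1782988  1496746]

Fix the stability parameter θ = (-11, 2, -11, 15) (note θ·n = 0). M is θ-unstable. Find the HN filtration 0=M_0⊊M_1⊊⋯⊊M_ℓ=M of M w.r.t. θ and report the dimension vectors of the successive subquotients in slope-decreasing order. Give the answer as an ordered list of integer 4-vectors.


Via rank(M_{q-1}∘⋯∘M_p): M ≅ I[1,1], I[1,2], I[1,4]^2, I[4,4]^2.
μ_θ-semistable layers: μ^(1)=15; μ^(2)=2; μ^(3)=-9/2; μ^(4)=-11

((0, 0, 0, 4); (0, 1, 0, 0); (0, 2, 2, 0); (4, 0, 0, 0))


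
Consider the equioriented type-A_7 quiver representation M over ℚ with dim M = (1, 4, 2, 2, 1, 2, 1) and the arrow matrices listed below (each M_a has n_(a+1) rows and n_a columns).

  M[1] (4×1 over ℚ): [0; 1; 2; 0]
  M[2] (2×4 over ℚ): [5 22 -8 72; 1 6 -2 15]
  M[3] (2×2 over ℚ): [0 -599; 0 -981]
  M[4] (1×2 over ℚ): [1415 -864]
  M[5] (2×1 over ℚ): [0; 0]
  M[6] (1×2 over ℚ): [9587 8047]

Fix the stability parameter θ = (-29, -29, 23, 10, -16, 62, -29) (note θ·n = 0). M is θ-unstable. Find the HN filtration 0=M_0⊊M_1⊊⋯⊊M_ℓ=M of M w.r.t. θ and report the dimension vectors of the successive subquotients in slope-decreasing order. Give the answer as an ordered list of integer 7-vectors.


Barcode: M ≅ I[1,5], I[2,2]^2, I[2,3], I[4,4], I[6,6], I[6,7]. HN layers by μ_θ (6 steps, strictly decreasing):
  μ^(1)=62; μ^(2)=23; μ^(3)=33/2; μ^(4)=10; μ^(5)=17/3; μ^(6)=-29

((0, 0, 0, 0, 0, 1, 0); (0, 0, 1, 0, 0, 0, 0); (0, 0, 0, 0, 0, 1, 1); (0, 0, 0, 1, 0, 0, 0); (0, 0, 1, 1, 1, 0, 0); (1, 4, 0, 0, 0, 0, 0))


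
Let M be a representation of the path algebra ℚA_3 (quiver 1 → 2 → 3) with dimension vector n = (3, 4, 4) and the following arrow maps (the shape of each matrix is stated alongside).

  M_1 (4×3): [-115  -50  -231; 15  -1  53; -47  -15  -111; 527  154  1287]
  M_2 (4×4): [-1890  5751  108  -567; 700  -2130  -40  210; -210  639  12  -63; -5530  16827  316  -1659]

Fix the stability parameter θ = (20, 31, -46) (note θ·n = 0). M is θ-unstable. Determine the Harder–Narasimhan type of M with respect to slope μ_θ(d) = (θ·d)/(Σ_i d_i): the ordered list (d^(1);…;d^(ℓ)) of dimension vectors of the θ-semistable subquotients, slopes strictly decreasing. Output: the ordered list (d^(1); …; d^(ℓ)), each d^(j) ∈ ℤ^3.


Barcode: M ≅ I[1,2]^2, I[1,3], I[2,2], I[3,3]^3. HN layers by μ_θ (4 steps, strictly decreasing):
  μ^(1)=31; μ^(2)=20; μ^(3)=5/3; μ^(4)=-46

((0, 3, 0); (2, 0, 0); (1, 1, 1); (0, 0, 3))


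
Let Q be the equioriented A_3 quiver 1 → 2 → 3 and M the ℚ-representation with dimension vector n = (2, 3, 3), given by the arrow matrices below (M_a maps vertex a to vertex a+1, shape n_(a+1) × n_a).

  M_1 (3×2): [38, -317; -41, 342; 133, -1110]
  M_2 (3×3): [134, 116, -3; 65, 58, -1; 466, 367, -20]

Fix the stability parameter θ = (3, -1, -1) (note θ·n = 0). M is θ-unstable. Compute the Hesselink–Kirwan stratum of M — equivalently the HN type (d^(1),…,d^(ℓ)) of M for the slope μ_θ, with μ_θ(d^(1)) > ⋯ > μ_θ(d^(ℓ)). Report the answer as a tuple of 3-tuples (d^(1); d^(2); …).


Interval decomposition of M: I[1,3]^2, I[2,3].
HN type (ℓ=2): μ^(1)=1/3; μ^(2)=-1

((2, 2, 2); (0, 1, 1))


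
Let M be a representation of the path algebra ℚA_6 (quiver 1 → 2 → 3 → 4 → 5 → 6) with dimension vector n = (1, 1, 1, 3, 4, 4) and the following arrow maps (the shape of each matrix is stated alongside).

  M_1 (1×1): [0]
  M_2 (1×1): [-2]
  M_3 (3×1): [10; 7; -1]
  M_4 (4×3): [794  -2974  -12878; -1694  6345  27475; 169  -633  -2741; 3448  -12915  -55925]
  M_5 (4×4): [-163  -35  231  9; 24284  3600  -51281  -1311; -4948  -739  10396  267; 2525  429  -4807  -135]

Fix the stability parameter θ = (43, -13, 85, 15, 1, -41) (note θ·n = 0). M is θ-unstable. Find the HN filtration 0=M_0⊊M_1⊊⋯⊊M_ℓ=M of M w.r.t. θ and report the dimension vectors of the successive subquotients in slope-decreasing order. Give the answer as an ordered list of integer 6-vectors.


Via rank(M_{q-1}∘⋯∘M_p): M ≅ I[1,1], I[2,4], I[4,6]^2, I[5,6]^2.
μ_θ-semistable layers: μ^(1)=50; μ^(2)=43; μ^(3)=-25/3; μ^(4)=-13; μ^(5)=-20

((0, 0, 1, 1, 0, 0); (1, 0, 0, 0, 0, 0); (0, 0, 0, 2, 2, 2); (0, 1, 0, 0, 0, 0); (0, 0, 0, 0, 2, 2))


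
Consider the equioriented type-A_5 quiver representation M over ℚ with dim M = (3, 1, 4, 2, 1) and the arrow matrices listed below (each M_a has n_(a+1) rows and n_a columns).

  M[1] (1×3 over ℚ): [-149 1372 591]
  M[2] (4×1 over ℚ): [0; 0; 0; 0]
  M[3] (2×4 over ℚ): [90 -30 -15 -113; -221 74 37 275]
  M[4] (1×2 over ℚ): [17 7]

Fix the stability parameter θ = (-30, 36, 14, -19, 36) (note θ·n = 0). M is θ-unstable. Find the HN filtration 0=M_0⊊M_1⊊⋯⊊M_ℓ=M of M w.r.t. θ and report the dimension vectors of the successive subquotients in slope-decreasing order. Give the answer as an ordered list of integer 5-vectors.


Via rank(M_{q-1}∘⋯∘M_p): M ≅ I[1,1]^2, I[1,2], I[3,3]^2, I[3,4], I[3,5].
μ_θ-semistable layers: μ^(1)=36; μ^(2)=14; μ^(3)=-5/2; μ^(4)=-30

((0, 1, 0, 0, 1); (0, 0, 2, 0, 0); (0, 0, 2, 2, 0); (3, 0, 0, 0, 0))


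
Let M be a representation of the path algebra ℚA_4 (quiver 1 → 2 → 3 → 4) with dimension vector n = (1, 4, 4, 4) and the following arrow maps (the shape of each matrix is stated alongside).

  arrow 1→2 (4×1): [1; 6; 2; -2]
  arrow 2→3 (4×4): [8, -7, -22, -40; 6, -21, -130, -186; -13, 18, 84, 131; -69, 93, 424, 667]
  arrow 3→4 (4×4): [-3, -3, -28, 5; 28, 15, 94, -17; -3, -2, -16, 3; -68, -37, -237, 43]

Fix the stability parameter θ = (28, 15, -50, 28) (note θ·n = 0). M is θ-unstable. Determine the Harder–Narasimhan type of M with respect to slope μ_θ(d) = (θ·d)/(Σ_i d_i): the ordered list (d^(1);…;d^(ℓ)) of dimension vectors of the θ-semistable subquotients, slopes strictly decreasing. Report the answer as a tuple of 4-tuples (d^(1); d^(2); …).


Via rank(M_{q-1}∘⋯∘M_p): M ≅ I[1,4], I[2,4]^3.
μ_θ-semistable layers: μ^(1)=28; μ^(2)=-7/3; μ^(3)=-35/2

((0, 0, 0, 4); (1, 1, 1, 0); (0, 3, 3, 0))


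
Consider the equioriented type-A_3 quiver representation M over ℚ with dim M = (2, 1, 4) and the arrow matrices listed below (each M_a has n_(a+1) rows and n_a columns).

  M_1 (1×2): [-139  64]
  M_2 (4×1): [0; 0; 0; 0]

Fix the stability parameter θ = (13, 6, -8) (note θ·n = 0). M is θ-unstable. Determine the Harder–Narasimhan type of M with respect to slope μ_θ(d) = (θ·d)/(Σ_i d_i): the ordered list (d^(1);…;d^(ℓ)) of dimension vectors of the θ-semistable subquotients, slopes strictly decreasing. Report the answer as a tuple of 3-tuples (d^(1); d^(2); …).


Barcode: M ≅ I[1,1], I[1,2], I[3,3]^4. HN layers by μ_θ (3 steps, strictly decreasing):
  μ^(1)=13; μ^(2)=19/2; μ^(3)=-8

((1, 0, 0); (1, 1, 0); (0, 0, 4))


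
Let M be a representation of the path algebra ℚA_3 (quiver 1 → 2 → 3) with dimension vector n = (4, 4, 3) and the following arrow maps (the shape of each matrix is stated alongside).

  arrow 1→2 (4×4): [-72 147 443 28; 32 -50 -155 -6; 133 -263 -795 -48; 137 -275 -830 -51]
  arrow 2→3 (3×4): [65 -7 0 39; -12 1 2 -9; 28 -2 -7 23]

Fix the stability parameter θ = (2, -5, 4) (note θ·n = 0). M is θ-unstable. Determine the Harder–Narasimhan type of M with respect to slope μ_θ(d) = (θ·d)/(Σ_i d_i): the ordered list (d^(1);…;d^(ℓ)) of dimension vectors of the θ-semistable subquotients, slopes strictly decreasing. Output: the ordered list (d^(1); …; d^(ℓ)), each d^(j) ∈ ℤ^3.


Via rank(M_{q-1}∘⋯∘M_p): M ≅ I[1,2], I[1,3]^3.
μ_θ-semistable layers: μ^(1)=4; μ^(2)=-3/2

((0, 0, 3); (4, 4, 0))


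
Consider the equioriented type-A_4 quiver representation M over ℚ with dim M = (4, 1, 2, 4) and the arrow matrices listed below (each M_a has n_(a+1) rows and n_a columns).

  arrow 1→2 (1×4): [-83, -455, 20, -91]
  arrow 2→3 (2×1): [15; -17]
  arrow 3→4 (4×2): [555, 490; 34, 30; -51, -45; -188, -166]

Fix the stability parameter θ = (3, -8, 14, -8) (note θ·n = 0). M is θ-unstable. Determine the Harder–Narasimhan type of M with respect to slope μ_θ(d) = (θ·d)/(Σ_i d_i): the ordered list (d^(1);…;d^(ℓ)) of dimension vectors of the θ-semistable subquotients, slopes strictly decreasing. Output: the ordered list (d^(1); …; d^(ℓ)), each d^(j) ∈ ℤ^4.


Via rank(M_{q-1}∘⋯∘M_p): M ≅ I[1,1]^3, I[1,4], I[3,4], I[4,4]^2.
μ_θ-semistable layers: μ^(1)=3; μ^(2)=-5/2; μ^(3)=-8

((3, 0, 2, 2); (1, 1, 0, 0); (0, 0, 0, 2))


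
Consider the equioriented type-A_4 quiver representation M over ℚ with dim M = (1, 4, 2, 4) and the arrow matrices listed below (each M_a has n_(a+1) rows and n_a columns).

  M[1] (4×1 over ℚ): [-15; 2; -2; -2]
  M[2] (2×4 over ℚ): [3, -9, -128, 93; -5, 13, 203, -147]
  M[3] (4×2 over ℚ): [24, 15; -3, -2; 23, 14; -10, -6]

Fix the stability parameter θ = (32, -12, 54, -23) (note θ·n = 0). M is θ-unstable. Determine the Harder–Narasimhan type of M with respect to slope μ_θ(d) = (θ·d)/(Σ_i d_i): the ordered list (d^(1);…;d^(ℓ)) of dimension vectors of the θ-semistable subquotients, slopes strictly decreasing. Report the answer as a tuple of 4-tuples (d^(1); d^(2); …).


Via rank(M_{q-1}∘⋯∘M_p): M ≅ I[1,4], I[2,2]^2, I[2,4], I[4,4]^2.
μ_θ-semistable layers: μ^(1)=31/2; μ^(2)=10; μ^(3)=-12; μ^(4)=-23

((0, 0, 2, 2); (1, 1, 0, 0); (0, 3, 0, 0); (0, 0, 0, 2))


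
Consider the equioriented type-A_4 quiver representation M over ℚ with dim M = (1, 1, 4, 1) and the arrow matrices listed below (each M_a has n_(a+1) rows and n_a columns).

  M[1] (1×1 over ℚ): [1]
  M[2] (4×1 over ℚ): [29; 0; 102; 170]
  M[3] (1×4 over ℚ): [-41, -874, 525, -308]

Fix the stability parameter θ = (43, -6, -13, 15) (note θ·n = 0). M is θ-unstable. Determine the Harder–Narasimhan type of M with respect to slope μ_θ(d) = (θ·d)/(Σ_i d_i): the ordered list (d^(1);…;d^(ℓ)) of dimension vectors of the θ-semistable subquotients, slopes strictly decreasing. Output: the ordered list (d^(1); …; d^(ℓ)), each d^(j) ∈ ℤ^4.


Barcode: M ≅ I[1,4], I[3,3]^3. HN layers by μ_θ (3 steps, strictly decreasing):
  μ^(1)=15; μ^(2)=8; μ^(3)=-13

((0, 0, 0, 1); (1, 1, 1, 0); (0, 0, 3, 0))


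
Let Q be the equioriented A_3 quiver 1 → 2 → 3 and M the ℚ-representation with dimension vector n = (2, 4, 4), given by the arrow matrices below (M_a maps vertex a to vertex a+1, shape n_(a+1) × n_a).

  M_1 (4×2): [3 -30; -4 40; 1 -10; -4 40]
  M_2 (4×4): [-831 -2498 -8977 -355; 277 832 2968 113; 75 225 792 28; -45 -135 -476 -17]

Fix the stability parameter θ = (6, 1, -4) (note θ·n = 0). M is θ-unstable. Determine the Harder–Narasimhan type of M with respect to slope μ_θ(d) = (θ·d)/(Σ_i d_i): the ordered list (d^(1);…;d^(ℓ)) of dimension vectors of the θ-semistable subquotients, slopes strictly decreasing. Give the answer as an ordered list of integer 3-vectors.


Barcode: M ≅ I[1,1], I[1,3], I[2,3]^3. HN layers by μ_θ (3 steps, strictly decreasing):
  μ^(1)=6; μ^(2)=1; μ^(3)=-3/2

((1, 0, 0); (1, 1, 1); (0, 3, 3))


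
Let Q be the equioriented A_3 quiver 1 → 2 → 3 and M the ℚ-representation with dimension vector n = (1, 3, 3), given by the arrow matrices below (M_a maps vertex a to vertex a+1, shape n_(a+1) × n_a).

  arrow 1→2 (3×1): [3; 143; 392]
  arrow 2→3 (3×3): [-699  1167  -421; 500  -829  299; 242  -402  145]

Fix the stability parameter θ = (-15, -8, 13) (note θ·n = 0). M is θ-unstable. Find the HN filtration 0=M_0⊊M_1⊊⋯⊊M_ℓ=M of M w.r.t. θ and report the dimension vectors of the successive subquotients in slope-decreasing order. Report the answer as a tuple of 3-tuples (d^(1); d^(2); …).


Via rank(M_{q-1}∘⋯∘M_p): M ≅ I[1,3], I[2,3]^2.
μ_θ-semistable layers: μ^(1)=13; μ^(2)=-8; μ^(3)=-15

((0, 0, 3); (0, 3, 0); (1, 0, 0))


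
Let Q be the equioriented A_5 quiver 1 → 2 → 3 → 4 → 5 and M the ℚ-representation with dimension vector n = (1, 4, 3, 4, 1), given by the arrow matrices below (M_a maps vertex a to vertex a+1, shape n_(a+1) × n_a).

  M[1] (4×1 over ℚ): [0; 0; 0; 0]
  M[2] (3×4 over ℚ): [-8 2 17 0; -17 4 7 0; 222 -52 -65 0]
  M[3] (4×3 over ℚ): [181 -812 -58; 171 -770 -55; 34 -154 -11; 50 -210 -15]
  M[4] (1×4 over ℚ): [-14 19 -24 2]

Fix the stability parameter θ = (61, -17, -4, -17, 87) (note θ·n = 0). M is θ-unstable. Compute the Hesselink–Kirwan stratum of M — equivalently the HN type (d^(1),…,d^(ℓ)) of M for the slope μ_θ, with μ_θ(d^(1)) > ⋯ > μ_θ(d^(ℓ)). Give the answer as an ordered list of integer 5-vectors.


Interval decomposition of M: I[1,1], I[2,2], I[2,3], I[2,4], I[2,5], I[4,4]^2.
HN type (ℓ=5): μ^(1)=87; μ^(2)=61; μ^(3)=-4; μ^(4)=-21/2; μ^(5)=-17

((0, 0, 0, 0, 1); (1, 0, 0, 0, 0); (0, 0, 1, 0, 0); (0, 0, 2, 2, 0); (0, 4, 0, 2, 0))


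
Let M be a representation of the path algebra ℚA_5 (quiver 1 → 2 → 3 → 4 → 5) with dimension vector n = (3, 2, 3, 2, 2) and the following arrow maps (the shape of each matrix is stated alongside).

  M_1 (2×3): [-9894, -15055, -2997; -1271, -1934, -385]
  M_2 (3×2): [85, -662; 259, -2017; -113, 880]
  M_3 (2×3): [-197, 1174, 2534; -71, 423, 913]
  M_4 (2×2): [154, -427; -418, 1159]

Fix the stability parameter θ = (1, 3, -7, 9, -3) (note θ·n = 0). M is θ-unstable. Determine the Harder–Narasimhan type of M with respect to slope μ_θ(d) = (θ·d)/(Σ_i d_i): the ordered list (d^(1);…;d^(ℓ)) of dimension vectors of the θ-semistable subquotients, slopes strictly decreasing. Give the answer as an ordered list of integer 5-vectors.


Via rank(M_{q-1}∘⋯∘M_p): M ≅ I[1,1], I[1,4], I[1,5], I[3,3], I[5,5].
μ_θ-semistable layers: μ^(1)=9; μ^(2)=3; μ^(3)=1; μ^(4)=-1; μ^(5)=-3; μ^(6)=-7

((0, 0, 0, 1, 0); (0, 0, 0, 1, 1); (1, 0, 0, 0, 0); (2, 2, 2, 0, 0); (0, 0, 0, 0, 1); (0, 0, 1, 0, 0))


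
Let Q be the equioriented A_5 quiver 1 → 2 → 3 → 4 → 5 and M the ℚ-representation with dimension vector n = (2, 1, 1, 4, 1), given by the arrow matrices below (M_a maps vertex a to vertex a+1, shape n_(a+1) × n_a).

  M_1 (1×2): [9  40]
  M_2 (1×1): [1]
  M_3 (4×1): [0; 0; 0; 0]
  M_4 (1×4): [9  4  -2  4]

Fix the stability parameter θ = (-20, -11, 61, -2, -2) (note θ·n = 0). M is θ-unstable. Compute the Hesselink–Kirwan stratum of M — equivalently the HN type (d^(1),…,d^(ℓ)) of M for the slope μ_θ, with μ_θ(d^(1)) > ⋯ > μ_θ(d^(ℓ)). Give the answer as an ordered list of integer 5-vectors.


Via rank(M_{q-1}∘⋯∘M_p): M ≅ I[1,1], I[1,3], I[4,4]^3, I[4,5].
μ_θ-semistable layers: μ^(1)=61; μ^(2)=-2; μ^(3)=-11; μ^(4)=-20

((0, 0, 1, 0, 0); (0, 0, 0, 4, 1); (0, 1, 0, 0, 0); (2, 0, 0, 0, 0))


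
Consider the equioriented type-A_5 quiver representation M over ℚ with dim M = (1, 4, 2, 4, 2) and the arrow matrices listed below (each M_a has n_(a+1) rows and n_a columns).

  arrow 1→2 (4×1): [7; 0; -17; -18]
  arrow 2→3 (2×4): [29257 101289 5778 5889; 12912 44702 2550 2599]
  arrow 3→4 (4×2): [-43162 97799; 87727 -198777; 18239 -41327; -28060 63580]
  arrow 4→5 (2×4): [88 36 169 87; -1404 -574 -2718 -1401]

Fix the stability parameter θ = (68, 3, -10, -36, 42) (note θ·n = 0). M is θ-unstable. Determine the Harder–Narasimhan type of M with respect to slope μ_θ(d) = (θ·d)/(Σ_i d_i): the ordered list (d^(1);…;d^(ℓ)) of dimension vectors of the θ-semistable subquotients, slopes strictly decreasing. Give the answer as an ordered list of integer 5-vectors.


Barcode: M ≅ I[1,5], I[2,2]^2, I[2,4], I[4,4], I[4,5]. HN layers by μ_θ (5 steps, strictly decreasing):
  μ^(1)=42; μ^(2)=25/4; μ^(3)=3; μ^(4)=-43/3; μ^(5)=-36

((0, 0, 0, 0, 2); (1, 1, 1, 1, 0); (0, 2, 0, 0, 0); (0, 1, 1, 1, 0); (0, 0, 0, 2, 0))


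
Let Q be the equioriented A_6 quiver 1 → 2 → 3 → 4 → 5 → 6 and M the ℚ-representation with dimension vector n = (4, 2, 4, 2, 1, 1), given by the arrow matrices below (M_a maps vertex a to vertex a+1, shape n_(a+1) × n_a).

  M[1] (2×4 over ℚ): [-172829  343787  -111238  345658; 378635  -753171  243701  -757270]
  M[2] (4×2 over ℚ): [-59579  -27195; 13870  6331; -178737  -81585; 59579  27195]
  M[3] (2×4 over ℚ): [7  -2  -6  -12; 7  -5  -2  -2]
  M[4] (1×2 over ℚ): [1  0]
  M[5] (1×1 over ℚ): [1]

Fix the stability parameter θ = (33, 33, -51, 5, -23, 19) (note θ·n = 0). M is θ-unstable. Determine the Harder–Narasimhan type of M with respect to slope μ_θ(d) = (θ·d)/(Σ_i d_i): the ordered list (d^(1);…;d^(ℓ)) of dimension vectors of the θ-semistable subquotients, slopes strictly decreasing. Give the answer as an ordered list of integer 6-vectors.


Interval decomposition of M: I[1,1]^2, I[1,4], I[1,6], I[3,3]^2.
HN type (ℓ=5): μ^(1)=33; μ^(2)=19; μ^(3)=5; μ^(4)=-3/5; μ^(5)=-51

((2, 0, 0, 0, 0, 0); (0, 0, 0, 0, 0, 1); (1, 1, 1, 1, 0, 0); (1, 1, 1, 1, 1, 0); (0, 0, 2, 0, 0, 0))


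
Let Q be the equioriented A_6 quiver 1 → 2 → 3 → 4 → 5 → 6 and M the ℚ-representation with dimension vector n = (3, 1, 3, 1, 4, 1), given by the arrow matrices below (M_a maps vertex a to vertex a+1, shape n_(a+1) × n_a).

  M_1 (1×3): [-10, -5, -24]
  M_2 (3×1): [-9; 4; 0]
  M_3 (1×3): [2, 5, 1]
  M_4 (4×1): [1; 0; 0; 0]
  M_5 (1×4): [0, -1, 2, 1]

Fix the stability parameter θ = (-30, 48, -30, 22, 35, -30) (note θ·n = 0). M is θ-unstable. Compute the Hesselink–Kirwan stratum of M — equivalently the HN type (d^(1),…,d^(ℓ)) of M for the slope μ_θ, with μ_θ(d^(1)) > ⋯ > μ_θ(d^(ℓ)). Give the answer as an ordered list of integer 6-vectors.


Barcode: M ≅ I[1,1]^2, I[1,5], I[3,3]^2, I[5,5]^2, I[5,6]. HN layers by μ_θ (5 steps, strictly decreasing):
  μ^(1)=35; μ^(2)=22; μ^(3)=9; μ^(4)=5/2; μ^(5)=-30

((0, 0, 0, 0, 3, 0); (0, 0, 0, 1, 0, 0); (0, 1, 1, 0, 0, 0); (0, 0, 0, 0, 1, 1); (3, 0, 2, 0, 0, 0))


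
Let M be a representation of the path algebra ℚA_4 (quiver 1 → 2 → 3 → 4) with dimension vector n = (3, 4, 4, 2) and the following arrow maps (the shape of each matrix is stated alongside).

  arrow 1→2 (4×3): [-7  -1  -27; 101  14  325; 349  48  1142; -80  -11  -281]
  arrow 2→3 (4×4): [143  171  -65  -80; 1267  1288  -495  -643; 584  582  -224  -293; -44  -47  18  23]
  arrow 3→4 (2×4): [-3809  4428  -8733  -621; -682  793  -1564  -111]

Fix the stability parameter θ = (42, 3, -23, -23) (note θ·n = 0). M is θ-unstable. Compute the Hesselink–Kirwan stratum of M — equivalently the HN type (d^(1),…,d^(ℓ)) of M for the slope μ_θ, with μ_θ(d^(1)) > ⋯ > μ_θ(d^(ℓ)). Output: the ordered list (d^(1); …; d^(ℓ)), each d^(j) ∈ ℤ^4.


Barcode: M ≅ I[1,3], I[1,4]^2, I[2,2], I[3,3]. HN layers by μ_θ (4 steps, strictly decreasing):
  μ^(1)=22/3; μ^(2)=3; μ^(3)=-1/4; μ^(4)=-23

((1, 1, 1, 0); (0, 1, 0, 0); (2, 2, 2, 2); (0, 0, 1, 0))


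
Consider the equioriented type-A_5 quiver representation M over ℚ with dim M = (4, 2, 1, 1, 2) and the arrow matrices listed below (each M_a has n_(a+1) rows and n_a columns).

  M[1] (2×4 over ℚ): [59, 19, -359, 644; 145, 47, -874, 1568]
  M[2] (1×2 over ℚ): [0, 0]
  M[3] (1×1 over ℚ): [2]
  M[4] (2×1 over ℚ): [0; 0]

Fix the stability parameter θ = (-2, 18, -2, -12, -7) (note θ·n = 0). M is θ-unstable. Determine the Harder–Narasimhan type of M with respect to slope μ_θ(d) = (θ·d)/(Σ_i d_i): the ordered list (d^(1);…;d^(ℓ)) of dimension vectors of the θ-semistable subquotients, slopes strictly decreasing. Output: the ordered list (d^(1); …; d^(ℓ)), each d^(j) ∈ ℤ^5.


Via rank(M_{q-1}∘⋯∘M_p): M ≅ I[1,1]^2, I[1,2]^2, I[3,4], I[5,5]^2.
μ_θ-semistable layers: μ^(1)=18; μ^(2)=-2; μ^(3)=-7

((0, 2, 0, 0, 0); (4, 0, 0, 0, 0); (0, 0, 1, 1, 2))


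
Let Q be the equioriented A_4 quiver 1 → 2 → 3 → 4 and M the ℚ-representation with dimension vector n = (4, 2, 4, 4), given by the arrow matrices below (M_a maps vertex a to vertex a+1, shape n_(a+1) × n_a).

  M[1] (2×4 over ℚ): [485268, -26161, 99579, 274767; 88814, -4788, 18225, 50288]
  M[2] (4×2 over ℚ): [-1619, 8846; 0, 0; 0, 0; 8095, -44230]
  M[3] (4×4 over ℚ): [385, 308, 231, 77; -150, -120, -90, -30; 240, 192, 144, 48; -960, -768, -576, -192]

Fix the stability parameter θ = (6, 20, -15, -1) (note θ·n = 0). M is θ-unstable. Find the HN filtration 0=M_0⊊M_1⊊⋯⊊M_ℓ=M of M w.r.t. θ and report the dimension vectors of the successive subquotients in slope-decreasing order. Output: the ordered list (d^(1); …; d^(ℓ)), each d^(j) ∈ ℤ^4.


Via rank(M_{q-1}∘⋯∘M_p): M ≅ I[1,1]^2, I[1,2], I[1,3], I[3,3]^2, I[3,4], I[4,4]^3.
μ_θ-semistable layers: μ^(1)=20; μ^(2)=6; μ^(3)=11/3; μ^(4)=-1; μ^(5)=-15

((0, 1, 0, 0); (3, 0, 0, 0); (1, 1, 1, 0); (0, 0, 0, 4); (0, 0, 3, 0))


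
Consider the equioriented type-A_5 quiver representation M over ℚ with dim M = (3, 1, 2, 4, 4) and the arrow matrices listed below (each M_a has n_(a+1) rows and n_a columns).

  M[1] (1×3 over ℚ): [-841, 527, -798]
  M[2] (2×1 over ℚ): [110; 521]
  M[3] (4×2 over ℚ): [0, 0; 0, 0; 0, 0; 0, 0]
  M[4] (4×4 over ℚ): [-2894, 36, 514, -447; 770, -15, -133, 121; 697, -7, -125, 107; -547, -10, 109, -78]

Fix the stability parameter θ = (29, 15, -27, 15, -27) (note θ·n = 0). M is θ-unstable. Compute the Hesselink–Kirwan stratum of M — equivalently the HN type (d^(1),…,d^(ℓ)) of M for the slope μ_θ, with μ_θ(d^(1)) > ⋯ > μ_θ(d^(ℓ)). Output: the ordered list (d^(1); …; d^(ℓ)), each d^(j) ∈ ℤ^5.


Interval decomposition of M: I[1,1]^2, I[1,3], I[3,3], I[4,5]^4.
HN type (ℓ=4): μ^(1)=29; μ^(2)=17/3; μ^(3)=-6; μ^(4)=-27

((2, 0, 0, 0, 0); (1, 1, 1, 0, 0); (0, 0, 0, 4, 4); (0, 0, 1, 0, 0))


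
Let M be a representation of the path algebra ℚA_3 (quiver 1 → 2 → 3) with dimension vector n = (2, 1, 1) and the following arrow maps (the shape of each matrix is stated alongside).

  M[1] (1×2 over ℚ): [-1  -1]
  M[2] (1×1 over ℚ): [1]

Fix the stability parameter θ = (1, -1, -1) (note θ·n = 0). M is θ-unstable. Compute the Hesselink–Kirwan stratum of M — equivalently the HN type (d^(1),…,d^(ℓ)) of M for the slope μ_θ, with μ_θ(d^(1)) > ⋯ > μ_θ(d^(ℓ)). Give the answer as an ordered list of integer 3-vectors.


Interval decomposition of M: I[1,1], I[1,3].
HN type (ℓ=2): μ^(1)=1; μ^(2)=-1/3

((1, 0, 0); (1, 1, 1))


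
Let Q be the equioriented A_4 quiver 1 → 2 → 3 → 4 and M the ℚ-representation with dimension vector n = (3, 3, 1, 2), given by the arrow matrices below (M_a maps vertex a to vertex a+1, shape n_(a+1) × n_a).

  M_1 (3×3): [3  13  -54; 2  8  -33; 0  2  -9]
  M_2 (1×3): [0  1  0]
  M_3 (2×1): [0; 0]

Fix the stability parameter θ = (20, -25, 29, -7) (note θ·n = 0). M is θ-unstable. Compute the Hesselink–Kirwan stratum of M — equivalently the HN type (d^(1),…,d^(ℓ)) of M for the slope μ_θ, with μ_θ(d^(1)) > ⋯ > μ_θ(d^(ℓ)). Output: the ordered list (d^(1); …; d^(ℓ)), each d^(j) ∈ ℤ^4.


Interval decomposition of M: I[1,1], I[1,2], I[1,3], I[2,2], I[4,4]^2.
HN type (ℓ=5): μ^(1)=29; μ^(2)=20; μ^(3)=-5/2; μ^(4)=-7; μ^(5)=-25

((0, 0, 1, 0); (1, 0, 0, 0); (2, 2, 0, 0); (0, 0, 0, 2); (0, 1, 0, 0))


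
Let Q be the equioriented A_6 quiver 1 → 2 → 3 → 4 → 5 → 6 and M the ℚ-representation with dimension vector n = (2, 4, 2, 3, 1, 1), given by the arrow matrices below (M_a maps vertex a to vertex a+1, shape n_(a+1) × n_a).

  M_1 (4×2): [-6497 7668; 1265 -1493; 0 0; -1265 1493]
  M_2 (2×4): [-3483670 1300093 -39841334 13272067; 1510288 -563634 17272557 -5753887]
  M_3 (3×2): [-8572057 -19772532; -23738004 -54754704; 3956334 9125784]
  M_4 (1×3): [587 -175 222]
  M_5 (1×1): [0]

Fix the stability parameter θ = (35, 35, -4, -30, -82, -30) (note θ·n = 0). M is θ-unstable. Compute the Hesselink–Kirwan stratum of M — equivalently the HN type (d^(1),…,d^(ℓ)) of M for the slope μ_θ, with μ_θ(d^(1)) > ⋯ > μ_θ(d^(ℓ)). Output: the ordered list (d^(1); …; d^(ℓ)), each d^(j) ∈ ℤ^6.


Via rank(M_{q-1}∘⋯∘M_p): M ≅ I[1,3], I[1,5], I[2,2]^2, I[4,4]^2, I[6,6].
μ_θ-semistable layers: μ^(1)=35; μ^(2)=22; μ^(3)=-46/5; μ^(4)=-30

((0, 2, 0, 0, 0, 0); (1, 1, 1, 0, 0, 0); (1, 1, 1, 1, 1, 0); (0, 0, 0, 2, 0, 1))


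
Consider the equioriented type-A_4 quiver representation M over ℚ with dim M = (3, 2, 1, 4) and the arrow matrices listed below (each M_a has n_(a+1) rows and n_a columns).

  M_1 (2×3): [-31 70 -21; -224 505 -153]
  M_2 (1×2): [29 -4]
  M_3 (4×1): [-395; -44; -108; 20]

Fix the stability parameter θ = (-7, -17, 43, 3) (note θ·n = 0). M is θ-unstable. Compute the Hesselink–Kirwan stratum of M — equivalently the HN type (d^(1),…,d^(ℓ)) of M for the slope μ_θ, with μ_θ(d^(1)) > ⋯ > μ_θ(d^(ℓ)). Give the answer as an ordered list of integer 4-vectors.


Interval decomposition of M: I[1,1], I[1,2], I[1,4], I[4,4]^3.
HN type (ℓ=4): μ^(1)=23; μ^(2)=3; μ^(3)=-7; μ^(4)=-12

((0, 0, 1, 1); (0, 0, 0, 3); (1, 0, 0, 0); (2, 2, 0, 0))


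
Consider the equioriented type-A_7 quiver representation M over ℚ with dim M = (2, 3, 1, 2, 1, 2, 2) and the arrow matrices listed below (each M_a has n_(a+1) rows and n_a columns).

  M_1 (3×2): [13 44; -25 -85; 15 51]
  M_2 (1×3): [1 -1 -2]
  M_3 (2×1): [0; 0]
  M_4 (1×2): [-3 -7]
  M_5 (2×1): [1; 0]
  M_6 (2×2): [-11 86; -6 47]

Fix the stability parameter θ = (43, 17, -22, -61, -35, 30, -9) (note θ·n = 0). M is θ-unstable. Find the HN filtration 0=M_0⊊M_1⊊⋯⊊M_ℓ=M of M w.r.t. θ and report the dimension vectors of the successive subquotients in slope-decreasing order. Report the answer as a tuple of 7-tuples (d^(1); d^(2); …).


Via rank(M_{q-1}∘⋯∘M_p): M ≅ I[1,2], I[1,3], I[2,2], I[4,4], I[4,7], I[6,7].
μ_θ-semistable layers: μ^(1)=30; μ^(2)=17; μ^(3)=38/3; μ^(4)=21/2; μ^(5)=-35; μ^(6)=-61

((1, 1, 0, 0, 0, 0, 0); (0, 1, 0, 0, 0, 0, 0); (1, 1, 1, 0, 0, 0, 0); (0, 0, 0, 0, 0, 2, 2); (0, 0, 0, 0, 1, 0, 0); (0, 0, 0, 2, 0, 0, 0))


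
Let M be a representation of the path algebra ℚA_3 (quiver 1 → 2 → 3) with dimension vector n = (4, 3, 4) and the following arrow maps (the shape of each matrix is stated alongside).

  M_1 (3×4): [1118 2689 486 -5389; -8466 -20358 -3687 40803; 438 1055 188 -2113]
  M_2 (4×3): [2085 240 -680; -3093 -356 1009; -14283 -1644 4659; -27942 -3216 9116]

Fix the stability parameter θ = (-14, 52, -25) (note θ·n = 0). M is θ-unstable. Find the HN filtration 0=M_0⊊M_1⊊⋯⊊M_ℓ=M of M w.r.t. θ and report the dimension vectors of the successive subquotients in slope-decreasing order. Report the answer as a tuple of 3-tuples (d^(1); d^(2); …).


Interval decomposition of M: I[1,1]^2, I[1,3]^2, I[2,2], I[3,3]^2.
HN type (ℓ=4): μ^(1)=52; μ^(2)=27/2; μ^(3)=-14; μ^(4)=-25

((0, 1, 0); (0, 2, 2); (4, 0, 0); (0, 0, 2))


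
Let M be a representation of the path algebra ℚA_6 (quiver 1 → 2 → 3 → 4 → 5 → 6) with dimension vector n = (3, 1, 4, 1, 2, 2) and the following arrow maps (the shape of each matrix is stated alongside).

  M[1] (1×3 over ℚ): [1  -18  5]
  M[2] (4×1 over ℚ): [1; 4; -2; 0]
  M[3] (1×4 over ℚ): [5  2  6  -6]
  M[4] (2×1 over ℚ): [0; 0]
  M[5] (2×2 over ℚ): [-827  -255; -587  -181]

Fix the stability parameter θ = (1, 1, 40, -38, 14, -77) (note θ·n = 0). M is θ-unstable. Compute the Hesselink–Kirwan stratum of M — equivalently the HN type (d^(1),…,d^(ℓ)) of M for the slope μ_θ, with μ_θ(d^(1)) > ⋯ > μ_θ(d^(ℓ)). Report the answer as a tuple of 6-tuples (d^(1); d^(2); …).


Barcode: M ≅ I[1,1]^2, I[1,4], I[3,3]^3, I[5,6]^2. HN layers by μ_θ (3 steps, strictly decreasing):
  μ^(1)=40; μ^(2)=1; μ^(3)=-63/2

((0, 0, 3, 0, 0, 0); (3, 1, 1, 1, 0, 0); (0, 0, 0, 0, 2, 2))


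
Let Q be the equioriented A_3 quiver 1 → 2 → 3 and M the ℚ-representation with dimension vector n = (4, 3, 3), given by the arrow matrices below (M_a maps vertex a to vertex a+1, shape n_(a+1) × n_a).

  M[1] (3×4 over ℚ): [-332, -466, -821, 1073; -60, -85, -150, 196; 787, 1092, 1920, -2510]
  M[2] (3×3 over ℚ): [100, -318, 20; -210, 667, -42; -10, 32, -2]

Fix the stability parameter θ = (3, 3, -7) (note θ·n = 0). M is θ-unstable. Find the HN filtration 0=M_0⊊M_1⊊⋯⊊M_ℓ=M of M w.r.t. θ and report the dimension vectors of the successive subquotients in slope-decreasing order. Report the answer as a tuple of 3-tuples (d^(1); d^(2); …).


Via rank(M_{q-1}∘⋯∘M_p): M ≅ I[1,1], I[1,2], I[1,3]^2, I[3,3].
μ_θ-semistable layers: μ^(1)=3; μ^(2)=-1/3; μ^(3)=-7

((2, 1, 0); (2, 2, 2); (0, 0, 1))


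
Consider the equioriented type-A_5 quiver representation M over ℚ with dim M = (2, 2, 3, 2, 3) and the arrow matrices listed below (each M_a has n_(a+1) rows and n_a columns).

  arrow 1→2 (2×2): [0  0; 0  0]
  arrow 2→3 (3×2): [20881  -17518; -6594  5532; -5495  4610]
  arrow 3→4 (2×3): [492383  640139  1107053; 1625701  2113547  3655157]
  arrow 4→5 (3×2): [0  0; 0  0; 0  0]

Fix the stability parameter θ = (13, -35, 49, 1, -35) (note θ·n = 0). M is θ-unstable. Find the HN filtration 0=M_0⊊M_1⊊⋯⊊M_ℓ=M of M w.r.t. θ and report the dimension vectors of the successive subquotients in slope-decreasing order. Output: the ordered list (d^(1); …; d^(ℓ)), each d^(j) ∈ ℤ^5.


Barcode: M ≅ I[1,1]^2, I[2,2], I[2,4], I[3,3], I[3,4], I[5,5]^3. HN layers by μ_θ (4 steps, strictly decreasing):
  μ^(1)=49; μ^(2)=25; μ^(3)=13; μ^(4)=-35

((0, 0, 1, 0, 0); (0, 0, 2, 2, 0); (2, 0, 0, 0, 0); (0, 2, 0, 0, 3))


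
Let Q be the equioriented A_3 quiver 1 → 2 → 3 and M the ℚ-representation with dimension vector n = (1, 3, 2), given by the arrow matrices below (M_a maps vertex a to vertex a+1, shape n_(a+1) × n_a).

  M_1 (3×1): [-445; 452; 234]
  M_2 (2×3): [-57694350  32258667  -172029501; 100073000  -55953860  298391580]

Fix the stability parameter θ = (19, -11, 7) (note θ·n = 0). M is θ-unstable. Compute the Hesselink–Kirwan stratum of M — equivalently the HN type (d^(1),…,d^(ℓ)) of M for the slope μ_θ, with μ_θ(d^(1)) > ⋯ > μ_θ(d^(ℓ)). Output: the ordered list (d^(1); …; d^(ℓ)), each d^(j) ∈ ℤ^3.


Interval decomposition of M: I[1,2], I[2,2], I[2,3], I[3,3].
HN type (ℓ=3): μ^(1)=7; μ^(2)=4; μ^(3)=-11

((0, 0, 2); (1, 1, 0); (0, 2, 0))


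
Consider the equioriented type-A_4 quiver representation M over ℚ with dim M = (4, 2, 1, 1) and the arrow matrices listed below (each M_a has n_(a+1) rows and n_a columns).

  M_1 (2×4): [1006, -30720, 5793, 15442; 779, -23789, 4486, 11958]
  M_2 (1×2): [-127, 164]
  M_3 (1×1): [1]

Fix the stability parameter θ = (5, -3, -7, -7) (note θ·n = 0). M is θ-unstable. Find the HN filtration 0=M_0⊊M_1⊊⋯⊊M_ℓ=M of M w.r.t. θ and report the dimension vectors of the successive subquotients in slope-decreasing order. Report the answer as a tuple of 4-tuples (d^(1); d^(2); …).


Barcode: M ≅ I[1,1]^2, I[1,2], I[1,4]. HN layers by μ_θ (3 steps, strictly decreasing):
  μ^(1)=5; μ^(2)=1; μ^(3)=-3

((2, 0, 0, 0); (1, 1, 0, 0); (1, 1, 1, 1))


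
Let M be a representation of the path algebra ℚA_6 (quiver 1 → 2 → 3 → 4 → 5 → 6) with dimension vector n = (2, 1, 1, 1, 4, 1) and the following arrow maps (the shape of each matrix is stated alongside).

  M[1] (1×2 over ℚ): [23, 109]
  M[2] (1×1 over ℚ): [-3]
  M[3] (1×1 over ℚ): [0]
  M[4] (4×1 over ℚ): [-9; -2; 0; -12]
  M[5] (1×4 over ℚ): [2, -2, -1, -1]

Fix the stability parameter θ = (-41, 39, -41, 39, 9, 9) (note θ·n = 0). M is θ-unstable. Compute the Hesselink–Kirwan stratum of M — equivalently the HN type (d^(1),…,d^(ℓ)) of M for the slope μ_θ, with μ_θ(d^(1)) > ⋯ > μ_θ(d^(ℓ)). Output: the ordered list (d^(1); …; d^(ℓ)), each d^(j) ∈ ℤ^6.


Interval decomposition of M: I[1,1], I[1,3], I[4,6], I[5,5]^3.
HN type (ℓ=4): μ^(1)=19; μ^(2)=9; μ^(3)=-1; μ^(4)=-41

((0, 0, 0, 1, 1, 1); (0, 0, 0, 0, 3, 0); (0, 1, 1, 0, 0, 0); (2, 0, 0, 0, 0, 0))


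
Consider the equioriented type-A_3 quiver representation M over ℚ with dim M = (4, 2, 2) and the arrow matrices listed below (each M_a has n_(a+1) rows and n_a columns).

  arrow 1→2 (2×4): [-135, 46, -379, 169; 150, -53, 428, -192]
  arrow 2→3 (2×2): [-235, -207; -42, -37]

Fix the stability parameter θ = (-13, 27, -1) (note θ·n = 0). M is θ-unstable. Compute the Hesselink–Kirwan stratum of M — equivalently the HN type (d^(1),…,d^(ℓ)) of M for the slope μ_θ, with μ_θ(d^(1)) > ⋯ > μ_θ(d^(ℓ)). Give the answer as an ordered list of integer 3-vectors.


Via rank(M_{q-1}∘⋯∘M_p): M ≅ I[1,1]^2, I[1,3]^2.
μ_θ-semistable layers: μ^(1)=13; μ^(2)=-13

((0, 2, 2); (4, 0, 0))


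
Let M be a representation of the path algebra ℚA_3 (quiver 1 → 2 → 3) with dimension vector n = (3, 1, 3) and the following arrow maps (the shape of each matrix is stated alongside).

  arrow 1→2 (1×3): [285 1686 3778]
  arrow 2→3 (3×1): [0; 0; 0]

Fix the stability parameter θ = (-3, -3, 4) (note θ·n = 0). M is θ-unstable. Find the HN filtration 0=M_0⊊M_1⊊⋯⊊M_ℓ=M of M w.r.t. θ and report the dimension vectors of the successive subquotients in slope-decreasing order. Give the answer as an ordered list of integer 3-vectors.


Via rank(M_{q-1}∘⋯∘M_p): M ≅ I[1,1]^2, I[1,2], I[3,3]^3.
μ_θ-semistable layers: μ^(1)=4; μ^(2)=-3

((0, 0, 3); (3, 1, 0))
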